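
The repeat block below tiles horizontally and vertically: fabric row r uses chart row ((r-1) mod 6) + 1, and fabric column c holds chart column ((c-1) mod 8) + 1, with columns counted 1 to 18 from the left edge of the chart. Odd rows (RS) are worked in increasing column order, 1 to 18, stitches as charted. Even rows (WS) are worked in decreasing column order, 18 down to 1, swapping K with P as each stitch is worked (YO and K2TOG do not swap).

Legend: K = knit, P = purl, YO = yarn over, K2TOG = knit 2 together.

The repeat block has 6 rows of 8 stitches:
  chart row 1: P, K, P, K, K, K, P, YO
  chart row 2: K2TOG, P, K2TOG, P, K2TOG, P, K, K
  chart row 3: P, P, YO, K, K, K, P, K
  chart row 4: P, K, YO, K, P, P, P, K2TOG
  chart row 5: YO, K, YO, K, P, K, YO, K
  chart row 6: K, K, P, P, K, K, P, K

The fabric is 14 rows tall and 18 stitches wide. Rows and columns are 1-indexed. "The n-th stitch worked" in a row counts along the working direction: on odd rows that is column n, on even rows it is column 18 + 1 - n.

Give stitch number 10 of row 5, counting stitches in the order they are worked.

== STITCH ==
K

Derivation:
Row 5 uses chart row ((5-1) mod 6)+1 = 5. Row 5 is odd, so RS.
Chart row 5 tiled across columns 1-18: YO K YO K P K YO K YO K YO K P K YO K YO K
RS row: no reversal, no swap; stitch n worked = column n.
Stitch 10 in working order -> K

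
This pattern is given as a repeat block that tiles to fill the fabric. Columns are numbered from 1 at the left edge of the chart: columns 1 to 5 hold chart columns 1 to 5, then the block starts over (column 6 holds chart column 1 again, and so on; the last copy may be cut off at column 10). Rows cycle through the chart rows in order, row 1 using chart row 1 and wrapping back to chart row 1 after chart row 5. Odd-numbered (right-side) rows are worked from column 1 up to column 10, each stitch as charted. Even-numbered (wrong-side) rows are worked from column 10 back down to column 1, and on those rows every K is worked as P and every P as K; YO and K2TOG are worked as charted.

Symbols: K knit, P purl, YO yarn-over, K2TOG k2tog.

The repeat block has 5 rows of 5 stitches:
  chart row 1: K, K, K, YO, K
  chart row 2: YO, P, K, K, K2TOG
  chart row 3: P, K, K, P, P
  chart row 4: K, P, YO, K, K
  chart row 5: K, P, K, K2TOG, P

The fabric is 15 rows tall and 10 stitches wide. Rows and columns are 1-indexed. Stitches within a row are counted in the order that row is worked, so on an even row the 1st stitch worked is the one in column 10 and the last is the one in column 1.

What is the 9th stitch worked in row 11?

Row 11 uses chart row ((11-1) mod 5)+1 = 1. Row 11 is odd, so RS.
Chart row 1 tiled across columns 1-10: K K K YO K K K K YO K
Right side: take the tiled row as-is (worked left to right from column 1).
The 9th stitch worked is YO.

Result:
YO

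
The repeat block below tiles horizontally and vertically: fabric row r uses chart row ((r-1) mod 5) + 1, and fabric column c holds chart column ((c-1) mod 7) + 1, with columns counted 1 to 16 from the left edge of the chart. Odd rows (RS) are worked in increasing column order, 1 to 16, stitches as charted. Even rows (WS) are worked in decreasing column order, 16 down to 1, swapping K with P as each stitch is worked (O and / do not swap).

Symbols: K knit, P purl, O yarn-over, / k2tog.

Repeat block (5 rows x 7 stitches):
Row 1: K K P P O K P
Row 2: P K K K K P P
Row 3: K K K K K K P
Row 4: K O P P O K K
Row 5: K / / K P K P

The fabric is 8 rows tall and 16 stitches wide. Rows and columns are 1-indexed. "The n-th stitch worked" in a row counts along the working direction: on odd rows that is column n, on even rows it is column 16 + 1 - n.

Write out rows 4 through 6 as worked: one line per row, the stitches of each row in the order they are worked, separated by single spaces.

Row 4: chart row 4, WS - tiled (columns 1-16): K O P P O K K K O P P O K K K O; work from column 16 back to 1 with K<->P swapped.
Row 5: chart row 5, RS - tile across columns 1-16 and work as-is.
Row 6: chart row 1, WS - tiled (columns 1-16): K K P P O K P K K P P O K P K K; work from column 16 back to 1 with K<->P swapped.

== ROWS AS WORKED ==
O P P P O K K O P P P O K K O P
K / / K P K P K / / K P K P K /
P P K P O K K P P K P O K K P P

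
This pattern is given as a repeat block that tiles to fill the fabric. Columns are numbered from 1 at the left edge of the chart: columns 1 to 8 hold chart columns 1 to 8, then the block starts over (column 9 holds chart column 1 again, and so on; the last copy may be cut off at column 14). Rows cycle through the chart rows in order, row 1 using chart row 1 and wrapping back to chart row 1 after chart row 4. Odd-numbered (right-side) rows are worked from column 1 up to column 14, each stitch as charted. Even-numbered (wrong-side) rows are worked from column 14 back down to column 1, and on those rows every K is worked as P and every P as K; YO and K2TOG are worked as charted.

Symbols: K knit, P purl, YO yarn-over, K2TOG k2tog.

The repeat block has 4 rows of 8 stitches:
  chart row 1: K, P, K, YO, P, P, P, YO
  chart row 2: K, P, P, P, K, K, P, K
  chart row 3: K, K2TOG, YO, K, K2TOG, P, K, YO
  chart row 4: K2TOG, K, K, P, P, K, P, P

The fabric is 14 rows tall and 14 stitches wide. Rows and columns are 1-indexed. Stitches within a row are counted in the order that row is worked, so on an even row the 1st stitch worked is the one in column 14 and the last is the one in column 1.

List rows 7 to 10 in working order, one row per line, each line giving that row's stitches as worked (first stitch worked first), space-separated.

Row 7: chart row 3, RS - tile across columns 1-14 and work as-is.
Row 8: chart row 4, WS - tiled (columns 1-14): K2TOG K K P P K P P K2TOG K K P P K; work from column 14 back to 1 with K<->P swapped.
Row 9: chart row 1, RS - tile across columns 1-14 and work as-is.
Row 10: chart row 2, WS - tiled (columns 1-14): K P P P K K P K K P P P K K; work from column 14 back to 1 with K<->P swapped.

== ROWS AS WORKED ==
K K2TOG YO K K2TOG P K YO K K2TOG YO K K2TOG P
P K K P P K2TOG K K P K K P P K2TOG
K P K YO P P P YO K P K YO P P
P P K K K P P K P P K K K P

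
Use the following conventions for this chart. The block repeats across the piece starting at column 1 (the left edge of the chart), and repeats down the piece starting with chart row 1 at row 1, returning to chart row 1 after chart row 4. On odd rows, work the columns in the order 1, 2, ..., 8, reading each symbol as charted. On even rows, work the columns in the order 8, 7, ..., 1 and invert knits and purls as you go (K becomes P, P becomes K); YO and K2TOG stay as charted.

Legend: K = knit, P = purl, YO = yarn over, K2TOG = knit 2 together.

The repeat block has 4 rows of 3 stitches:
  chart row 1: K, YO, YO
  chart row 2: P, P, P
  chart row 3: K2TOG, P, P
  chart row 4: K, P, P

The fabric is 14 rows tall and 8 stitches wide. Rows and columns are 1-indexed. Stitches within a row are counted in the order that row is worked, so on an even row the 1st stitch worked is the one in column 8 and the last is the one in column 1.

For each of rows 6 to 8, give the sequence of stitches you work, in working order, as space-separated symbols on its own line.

Row 6: chart row 2, WS - tiled (columns 1-8): P P P P P P P P; work from column 8 back to 1 with K<->P swapped.
Row 7: chart row 3, RS - tile across columns 1-8 and work as-is.
Row 8: chart row 4, WS - tiled (columns 1-8): K P P K P P K P; work from column 8 back to 1 with K<->P swapped.

Result:
K K K K K K K K
K2TOG P P K2TOG P P K2TOG P
K P K K P K K P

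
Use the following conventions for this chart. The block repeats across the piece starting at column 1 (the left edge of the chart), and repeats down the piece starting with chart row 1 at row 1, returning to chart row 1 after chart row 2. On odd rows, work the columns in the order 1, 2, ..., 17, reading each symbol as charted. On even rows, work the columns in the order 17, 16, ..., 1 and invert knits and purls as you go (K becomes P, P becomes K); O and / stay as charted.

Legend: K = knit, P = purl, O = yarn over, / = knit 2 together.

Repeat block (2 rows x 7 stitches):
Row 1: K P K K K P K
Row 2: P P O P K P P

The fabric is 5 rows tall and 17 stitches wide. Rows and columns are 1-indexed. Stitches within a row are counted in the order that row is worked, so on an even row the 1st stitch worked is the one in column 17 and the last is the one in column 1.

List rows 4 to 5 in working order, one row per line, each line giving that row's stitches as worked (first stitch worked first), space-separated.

Row 4: chart row 2, WS - tiled (columns 1-17): P P O P K P P P P O P K P P P P O; work from column 17 back to 1 with K<->P swapped.
Row 5: chart row 1, RS - tile across columns 1-17 and work as-is.

Rows as worked:
O K K K K P K O K K K K P K O K K
K P K K K P K K P K K K P K K P K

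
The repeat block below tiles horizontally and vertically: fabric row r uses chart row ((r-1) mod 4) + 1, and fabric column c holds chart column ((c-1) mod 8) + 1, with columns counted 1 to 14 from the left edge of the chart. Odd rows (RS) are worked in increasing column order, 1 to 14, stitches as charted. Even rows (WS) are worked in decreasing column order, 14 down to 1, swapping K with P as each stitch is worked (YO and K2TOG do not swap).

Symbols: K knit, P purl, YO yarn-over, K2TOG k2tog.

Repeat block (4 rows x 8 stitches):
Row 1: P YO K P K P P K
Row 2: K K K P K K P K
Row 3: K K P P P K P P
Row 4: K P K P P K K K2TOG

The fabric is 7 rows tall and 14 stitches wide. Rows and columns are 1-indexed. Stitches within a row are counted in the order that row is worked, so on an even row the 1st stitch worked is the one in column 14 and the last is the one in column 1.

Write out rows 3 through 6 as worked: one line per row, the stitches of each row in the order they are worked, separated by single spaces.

== ROWS AS WORKED ==
K K P P P K P P K K P P P K
P K K P K P K2TOG P P K K P K P
P YO K P K P P K P YO K P K P
P P K P P P P K P P K P P P

Derivation:
Row 3: chart row 3, RS - tile across columns 1-14 and work as-is.
Row 4: chart row 4, WS - tiled (columns 1-14): K P K P P K K K2TOG K P K P P K; work from column 14 back to 1 with K<->P swapped.
Row 5: chart row 1, RS - tile across columns 1-14 and work as-is.
Row 6: chart row 2, WS - tiled (columns 1-14): K K K P K K P K K K K P K K; work from column 14 back to 1 with K<->P swapped.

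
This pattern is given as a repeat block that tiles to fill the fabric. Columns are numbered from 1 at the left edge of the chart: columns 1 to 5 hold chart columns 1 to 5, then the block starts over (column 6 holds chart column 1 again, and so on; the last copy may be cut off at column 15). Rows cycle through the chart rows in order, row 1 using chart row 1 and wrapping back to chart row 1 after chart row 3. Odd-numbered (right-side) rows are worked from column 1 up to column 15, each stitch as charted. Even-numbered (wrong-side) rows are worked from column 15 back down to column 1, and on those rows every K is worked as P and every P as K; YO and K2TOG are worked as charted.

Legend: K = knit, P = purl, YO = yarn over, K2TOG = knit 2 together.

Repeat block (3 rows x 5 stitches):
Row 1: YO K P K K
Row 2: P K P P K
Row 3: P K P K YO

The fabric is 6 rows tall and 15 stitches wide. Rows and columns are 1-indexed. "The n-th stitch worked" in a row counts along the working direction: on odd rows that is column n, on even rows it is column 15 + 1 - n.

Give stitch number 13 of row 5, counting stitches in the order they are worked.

Stitch:
P

Derivation:
For row 5: chart row = ((5-1) mod 3) + 1 = 2; this is a RS (odd) row.
Chart row 2 tiled across columns 1-15: P K P P K P K P P K P K P P K
RS row: no reversal, no swap; stitch n worked = column n.
Counting 13 along the worked row gives P.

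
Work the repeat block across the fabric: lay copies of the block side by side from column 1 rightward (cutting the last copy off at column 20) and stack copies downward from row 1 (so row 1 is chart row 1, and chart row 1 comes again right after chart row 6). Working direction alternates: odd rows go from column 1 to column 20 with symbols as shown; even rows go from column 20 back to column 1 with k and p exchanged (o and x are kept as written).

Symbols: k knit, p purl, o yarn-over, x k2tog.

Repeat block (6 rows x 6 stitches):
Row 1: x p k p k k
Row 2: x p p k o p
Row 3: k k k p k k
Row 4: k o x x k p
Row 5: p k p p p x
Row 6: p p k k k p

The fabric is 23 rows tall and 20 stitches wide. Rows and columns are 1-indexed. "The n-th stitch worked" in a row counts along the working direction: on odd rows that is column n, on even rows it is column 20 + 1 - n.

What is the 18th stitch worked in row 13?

For row 13: chart row = ((13-1) mod 6) + 1 = 1; this is a RS (odd) row.
Chart row 1 tiled across columns 1-20: x p k p k k x p k p k k x p k p k k x p
RS: work column 1 to column 20, symbols as charted — the tiled row is the row as worked.
The 18th stitch worked is k.

Result:
k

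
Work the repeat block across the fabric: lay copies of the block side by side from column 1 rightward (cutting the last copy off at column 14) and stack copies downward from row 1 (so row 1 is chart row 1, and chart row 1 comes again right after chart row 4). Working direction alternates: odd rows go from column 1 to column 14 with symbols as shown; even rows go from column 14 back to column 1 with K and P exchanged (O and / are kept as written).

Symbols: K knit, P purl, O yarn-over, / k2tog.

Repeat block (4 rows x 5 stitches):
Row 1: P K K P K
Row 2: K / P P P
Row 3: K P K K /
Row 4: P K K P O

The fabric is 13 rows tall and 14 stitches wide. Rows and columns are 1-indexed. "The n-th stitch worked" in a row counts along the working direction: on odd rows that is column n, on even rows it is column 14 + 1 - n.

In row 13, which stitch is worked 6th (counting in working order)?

Row 13 uses chart row ((13-1) mod 4)+1 = 1. Row 13 is odd, so RS.
Chart row 1 tiled across columns 1-14: P K K P K P K K P K P K K P
RS row: no reversal, no swap; stitch n worked = column n.
Stitch 6 in working order -> P

Result:
P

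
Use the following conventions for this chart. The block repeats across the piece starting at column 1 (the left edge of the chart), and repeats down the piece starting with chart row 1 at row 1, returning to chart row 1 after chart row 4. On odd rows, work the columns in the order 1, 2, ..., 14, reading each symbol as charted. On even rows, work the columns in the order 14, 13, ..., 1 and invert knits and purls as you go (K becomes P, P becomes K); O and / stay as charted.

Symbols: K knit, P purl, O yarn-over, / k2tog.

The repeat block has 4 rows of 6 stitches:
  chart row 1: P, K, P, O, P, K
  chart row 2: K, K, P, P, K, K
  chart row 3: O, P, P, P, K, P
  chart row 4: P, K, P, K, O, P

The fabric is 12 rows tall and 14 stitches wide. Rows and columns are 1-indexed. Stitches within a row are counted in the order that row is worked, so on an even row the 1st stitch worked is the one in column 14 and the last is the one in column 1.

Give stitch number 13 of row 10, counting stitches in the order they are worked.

Row 10: (10-1) mod 4 = 1, so use chart row 2. Even row -> WS.
Chart row 2 tiled across columns 1-14: K K P P K K K K P P K K K K
WS: work from column 14 back to column 1 (reverse the tiled row), swapping K<->P (O and / unchanged).
Row 10 as worked: P P P P K K P P P P K K P P
Counting 13 along the worked row gives P.

Stitch:
P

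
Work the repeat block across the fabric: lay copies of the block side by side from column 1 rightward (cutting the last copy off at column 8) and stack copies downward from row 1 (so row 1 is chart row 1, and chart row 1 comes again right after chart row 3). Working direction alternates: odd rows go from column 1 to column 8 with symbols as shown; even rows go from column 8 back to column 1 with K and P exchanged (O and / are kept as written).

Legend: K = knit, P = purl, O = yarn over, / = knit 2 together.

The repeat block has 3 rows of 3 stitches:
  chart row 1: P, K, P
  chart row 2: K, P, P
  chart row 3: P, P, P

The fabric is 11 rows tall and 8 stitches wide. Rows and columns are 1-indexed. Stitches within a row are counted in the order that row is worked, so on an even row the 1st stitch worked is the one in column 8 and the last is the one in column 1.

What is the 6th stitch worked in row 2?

== STITCH ==
K

Derivation:
Row 2 uses chart row ((2-1) mod 3)+1 = 2. Row 2 is even, so WS.
Chart row 2 tiled across columns 1-8: K P P K P P K P
Wrong side: read the tiled row from column 8 down to 1 and exchange K with P (leave O, /).
Row 2 as worked: K P K K P K K P
Stitch 6 in working order -> K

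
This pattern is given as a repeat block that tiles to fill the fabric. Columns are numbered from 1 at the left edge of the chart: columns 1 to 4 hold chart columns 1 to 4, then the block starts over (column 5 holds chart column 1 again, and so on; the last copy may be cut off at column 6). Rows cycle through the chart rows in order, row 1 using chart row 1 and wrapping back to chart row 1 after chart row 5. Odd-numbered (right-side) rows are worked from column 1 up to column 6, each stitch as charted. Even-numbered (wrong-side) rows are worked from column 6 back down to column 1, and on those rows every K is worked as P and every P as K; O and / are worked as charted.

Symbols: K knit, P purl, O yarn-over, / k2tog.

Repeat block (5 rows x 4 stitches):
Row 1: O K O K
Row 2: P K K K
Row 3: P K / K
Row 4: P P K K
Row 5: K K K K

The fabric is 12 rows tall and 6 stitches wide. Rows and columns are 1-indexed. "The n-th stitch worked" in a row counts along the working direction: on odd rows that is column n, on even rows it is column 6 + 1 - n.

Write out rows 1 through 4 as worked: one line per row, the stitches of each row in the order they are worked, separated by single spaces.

== ROWS AS WORKED ==
O K O K O K
P K P P P K
P K / K P K
K K P P K K

Derivation:
Row 1: chart row 1, RS - tile across columns 1-6 and work as-is.
Row 2: chart row 2, WS - tiled (columns 1-6): P K K K P K; work from column 6 back to 1 with K<->P swapped.
Row 3: chart row 3, RS - tile across columns 1-6 and work as-is.
Row 4: chart row 4, WS - tiled (columns 1-6): P P K K P P; work from column 6 back to 1 with K<->P swapped.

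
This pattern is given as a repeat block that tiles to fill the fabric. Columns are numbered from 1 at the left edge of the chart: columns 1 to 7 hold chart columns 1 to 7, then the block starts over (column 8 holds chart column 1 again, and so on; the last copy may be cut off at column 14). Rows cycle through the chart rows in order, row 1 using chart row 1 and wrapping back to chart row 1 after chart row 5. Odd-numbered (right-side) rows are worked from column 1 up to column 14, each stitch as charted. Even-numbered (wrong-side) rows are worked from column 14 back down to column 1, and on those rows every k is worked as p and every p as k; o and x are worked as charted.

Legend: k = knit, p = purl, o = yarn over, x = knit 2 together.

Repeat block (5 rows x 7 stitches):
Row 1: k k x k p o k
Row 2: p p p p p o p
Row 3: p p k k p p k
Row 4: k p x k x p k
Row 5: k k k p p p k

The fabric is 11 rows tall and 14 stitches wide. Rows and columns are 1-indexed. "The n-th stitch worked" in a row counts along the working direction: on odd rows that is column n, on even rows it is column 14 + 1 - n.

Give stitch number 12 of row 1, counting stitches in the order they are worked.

Row 1: (1-1) mod 5 = 0, so use chart row 1. Odd row -> RS.
Chart row 1 tiled across columns 1-14: k k x k p o k k k x k p o k
Right side: take the tiled row as-is (worked left to right from column 1).
Stitch 12 in working order -> p

Stitch:
p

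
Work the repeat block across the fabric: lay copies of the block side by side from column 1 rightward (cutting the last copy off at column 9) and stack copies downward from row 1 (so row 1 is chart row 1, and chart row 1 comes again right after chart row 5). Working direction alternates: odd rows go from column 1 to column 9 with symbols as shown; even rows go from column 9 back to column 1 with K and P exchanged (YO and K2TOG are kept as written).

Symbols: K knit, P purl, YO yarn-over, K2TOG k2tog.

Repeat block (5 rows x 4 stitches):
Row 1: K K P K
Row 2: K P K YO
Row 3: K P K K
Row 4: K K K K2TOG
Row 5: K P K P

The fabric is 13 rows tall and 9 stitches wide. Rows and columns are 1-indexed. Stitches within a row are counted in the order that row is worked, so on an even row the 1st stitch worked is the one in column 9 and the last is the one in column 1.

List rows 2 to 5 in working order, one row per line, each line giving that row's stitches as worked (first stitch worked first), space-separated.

Row 2: chart row 2, WS - tiled (columns 1-9): K P K YO K P K YO K; work from column 9 back to 1 with K<->P swapped.
Row 3: chart row 3, RS - tile across columns 1-9 and work as-is.
Row 4: chart row 4, WS - tiled (columns 1-9): K K K K2TOG K K K K2TOG K; work from column 9 back to 1 with K<->P swapped.
Row 5: chart row 5, RS - tile across columns 1-9 and work as-is.

Rows as worked:
P YO P K P YO P K P
K P K K K P K K K
P K2TOG P P P K2TOG P P P
K P K P K P K P K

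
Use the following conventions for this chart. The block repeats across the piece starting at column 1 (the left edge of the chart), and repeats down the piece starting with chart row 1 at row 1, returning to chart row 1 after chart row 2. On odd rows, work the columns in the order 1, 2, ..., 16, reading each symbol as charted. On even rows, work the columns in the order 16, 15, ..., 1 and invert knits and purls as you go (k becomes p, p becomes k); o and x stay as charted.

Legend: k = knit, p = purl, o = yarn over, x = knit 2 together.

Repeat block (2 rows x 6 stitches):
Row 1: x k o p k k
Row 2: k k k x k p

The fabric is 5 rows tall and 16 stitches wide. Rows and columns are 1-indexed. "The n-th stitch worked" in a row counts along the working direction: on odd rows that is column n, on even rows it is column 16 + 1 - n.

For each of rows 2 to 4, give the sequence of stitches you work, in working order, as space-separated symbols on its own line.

== ROWS AS WORKED ==
x p p p k p x p p p k p x p p p
x k o p k k x k o p k k x k o p
x p p p k p x p p p k p x p p p

Derivation:
Row 2: chart row 2, WS - tiled (columns 1-16): k k k x k p k k k x k p k k k x; work from column 16 back to 1 with k<->p swapped.
Row 3: chart row 1, RS - tile across columns 1-16 and work as-is.
Row 4: chart row 2, WS - tiled (columns 1-16): k k k x k p k k k x k p k k k x; work from column 16 back to 1 with k<->p swapped.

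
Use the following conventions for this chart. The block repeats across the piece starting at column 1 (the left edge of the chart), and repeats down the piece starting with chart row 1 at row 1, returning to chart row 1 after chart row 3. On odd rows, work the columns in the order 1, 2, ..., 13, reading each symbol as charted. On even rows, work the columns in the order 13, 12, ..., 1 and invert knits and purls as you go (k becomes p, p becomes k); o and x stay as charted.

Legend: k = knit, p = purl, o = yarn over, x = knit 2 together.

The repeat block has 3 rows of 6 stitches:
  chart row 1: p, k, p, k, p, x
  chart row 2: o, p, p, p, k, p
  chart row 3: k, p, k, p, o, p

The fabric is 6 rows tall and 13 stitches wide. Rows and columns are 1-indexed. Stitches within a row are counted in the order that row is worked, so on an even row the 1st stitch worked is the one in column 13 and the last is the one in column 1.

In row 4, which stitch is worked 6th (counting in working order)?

For row 4: chart row = ((4-1) mod 3) + 1 = 1; this is a WS (even) row.
Chart row 1 tiled across columns 1-13: p k p k p x p k p k p x p
Wrong side: read the tiled row from column 13 down to 1 and exchange k with p (leave o, x).
Row 4 as worked: k x k p k p k x k p k p k
Counting 6 along the worked row gives p.

Stitch:
p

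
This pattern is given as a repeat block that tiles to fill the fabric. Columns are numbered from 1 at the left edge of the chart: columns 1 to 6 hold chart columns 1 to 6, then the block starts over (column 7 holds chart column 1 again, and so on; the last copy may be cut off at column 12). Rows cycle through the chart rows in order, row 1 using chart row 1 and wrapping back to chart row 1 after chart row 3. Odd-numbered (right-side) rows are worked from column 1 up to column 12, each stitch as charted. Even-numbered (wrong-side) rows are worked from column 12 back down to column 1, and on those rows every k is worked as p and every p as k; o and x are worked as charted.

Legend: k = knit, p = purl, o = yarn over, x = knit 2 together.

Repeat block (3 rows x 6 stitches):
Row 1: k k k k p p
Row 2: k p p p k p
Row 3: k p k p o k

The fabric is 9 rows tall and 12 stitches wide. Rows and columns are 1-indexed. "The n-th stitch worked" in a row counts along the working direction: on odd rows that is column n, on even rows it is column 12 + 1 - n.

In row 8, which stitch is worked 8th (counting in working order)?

Stitch:
p

Derivation:
For row 8: chart row = ((8-1) mod 3) + 1 = 2; this is a WS (even) row.
Chart row 2 tiled across columns 1-12: k p p p k p k p p p k p
WS: work from column 12 back to column 1 (reverse the tiled row), swapping k<->p (o and x unchanged).
Row 8 as worked: k p k k k p k p k k k p
Stitch 8 in working order -> p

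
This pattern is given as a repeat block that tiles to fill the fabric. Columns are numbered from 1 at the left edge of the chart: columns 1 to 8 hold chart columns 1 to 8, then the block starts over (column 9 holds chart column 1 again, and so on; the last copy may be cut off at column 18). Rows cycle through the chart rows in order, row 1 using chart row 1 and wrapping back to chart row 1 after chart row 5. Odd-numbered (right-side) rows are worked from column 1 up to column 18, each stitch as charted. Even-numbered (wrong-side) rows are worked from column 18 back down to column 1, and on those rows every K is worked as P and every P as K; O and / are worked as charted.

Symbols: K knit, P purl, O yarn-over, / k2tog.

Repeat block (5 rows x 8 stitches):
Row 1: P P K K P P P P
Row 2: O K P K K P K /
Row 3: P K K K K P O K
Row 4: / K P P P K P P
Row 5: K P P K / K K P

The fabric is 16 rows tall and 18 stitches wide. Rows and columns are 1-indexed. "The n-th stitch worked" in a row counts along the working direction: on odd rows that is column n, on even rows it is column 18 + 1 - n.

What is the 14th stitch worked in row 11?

Row 11: (11-1) mod 5 = 0, so use chart row 1. Odd row -> RS.
Chart row 1 tiled across columns 1-18: P P K K P P P P P P K K P P P P P P
Right side: take the tiled row as-is (worked left to right from column 1).
The 14th stitch worked is P.

== STITCH ==
P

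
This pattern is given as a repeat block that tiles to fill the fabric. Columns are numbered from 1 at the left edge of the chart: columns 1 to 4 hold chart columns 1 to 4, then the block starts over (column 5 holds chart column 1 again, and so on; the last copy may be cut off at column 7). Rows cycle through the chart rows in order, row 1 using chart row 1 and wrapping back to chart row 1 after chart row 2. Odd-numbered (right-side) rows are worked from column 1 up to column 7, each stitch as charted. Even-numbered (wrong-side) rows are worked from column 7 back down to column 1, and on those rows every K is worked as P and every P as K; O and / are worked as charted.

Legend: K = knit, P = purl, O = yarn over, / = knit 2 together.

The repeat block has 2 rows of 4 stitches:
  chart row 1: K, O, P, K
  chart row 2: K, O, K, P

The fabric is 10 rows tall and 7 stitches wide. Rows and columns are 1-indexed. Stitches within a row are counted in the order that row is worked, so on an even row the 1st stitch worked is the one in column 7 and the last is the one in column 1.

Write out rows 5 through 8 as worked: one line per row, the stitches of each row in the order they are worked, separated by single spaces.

== ROWS AS WORKED ==
K O P K K O P
P O P K P O P
K O P K K O P
P O P K P O P

Derivation:
Row 5: chart row 1, RS - tile across columns 1-7 and work as-is.
Row 6: chart row 2, WS - tiled (columns 1-7): K O K P K O K; work from column 7 back to 1 with K<->P swapped.
Row 7: chart row 1, RS - tile across columns 1-7 and work as-is.
Row 8: chart row 2, WS - tiled (columns 1-7): K O K P K O K; work from column 7 back to 1 with K<->P swapped.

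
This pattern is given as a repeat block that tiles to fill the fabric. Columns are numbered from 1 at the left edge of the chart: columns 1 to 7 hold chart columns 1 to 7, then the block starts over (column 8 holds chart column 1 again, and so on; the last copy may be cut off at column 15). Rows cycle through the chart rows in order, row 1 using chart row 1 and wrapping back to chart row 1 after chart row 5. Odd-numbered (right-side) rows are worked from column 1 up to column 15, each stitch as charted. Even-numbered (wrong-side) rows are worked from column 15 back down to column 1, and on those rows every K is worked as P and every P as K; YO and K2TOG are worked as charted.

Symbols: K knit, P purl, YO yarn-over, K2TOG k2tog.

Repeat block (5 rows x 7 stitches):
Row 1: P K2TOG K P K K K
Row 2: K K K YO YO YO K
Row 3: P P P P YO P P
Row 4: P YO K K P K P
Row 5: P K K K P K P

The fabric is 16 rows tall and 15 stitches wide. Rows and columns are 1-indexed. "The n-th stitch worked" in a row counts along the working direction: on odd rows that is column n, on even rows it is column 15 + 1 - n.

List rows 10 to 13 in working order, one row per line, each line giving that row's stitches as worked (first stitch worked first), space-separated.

Row 10: chart row 5, WS - tiled (columns 1-15): P K K K P K P P K K K P K P P; work from column 15 back to 1 with K<->P swapped.
Row 11: chart row 1, RS - tile across columns 1-15 and work as-is.
Row 12: chart row 2, WS - tiled (columns 1-15): K K K YO YO YO K K K K YO YO YO K K; work from column 15 back to 1 with K<->P swapped.
Row 13: chart row 3, RS - tile across columns 1-15 and work as-is.

Rows as worked:
K K P K P P P K K P K P P P K
P K2TOG K P K K K P K2TOG K P K K K P
P P YO YO YO P P P P YO YO YO P P P
P P P P YO P P P P P P YO P P P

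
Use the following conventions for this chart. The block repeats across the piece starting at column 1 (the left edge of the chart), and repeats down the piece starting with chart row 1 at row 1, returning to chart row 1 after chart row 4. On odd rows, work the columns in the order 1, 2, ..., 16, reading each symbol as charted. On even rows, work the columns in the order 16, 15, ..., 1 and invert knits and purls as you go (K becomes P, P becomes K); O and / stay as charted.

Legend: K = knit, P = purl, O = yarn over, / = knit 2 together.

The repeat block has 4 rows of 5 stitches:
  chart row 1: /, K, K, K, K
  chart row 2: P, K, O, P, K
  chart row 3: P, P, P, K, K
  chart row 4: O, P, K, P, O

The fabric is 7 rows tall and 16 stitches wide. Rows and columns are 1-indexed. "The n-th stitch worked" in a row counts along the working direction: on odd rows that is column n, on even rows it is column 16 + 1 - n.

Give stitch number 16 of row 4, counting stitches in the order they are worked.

== STITCH ==
O

Derivation:
For row 4: chart row = ((4-1) mod 4) + 1 = 4; this is a WS (even) row.
Chart row 4 tiled across columns 1-16: O P K P O O P K P O O P K P O O
Wrong side: read the tiled row from column 16 down to 1 and exchange K with P (leave O, /).
Row 4 as worked: O O K P K O O K P K O O K P K O
Stitch 16 in working order -> O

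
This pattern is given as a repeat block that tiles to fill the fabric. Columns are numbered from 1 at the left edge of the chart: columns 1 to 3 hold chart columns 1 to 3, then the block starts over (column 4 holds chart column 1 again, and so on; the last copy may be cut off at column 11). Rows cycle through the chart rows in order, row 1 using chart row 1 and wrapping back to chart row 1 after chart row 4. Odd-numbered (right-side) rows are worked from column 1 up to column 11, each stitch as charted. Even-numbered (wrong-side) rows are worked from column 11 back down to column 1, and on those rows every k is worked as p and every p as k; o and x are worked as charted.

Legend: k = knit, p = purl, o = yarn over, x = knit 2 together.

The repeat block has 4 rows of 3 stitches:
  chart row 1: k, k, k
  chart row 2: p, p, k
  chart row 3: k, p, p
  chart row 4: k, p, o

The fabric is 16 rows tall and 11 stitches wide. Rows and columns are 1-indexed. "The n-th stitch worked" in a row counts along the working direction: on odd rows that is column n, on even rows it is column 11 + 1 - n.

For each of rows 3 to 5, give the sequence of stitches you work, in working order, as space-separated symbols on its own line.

Row 3: chart row 3, RS - tile across columns 1-11 and work as-is.
Row 4: chart row 4, WS - tiled (columns 1-11): k p o k p o k p o k p; work from column 11 back to 1 with k<->p swapped.
Row 5: chart row 1, RS - tile across columns 1-11 and work as-is.

== ROWS AS WORKED ==
k p p k p p k p p k p
k p o k p o k p o k p
k k k k k k k k k k k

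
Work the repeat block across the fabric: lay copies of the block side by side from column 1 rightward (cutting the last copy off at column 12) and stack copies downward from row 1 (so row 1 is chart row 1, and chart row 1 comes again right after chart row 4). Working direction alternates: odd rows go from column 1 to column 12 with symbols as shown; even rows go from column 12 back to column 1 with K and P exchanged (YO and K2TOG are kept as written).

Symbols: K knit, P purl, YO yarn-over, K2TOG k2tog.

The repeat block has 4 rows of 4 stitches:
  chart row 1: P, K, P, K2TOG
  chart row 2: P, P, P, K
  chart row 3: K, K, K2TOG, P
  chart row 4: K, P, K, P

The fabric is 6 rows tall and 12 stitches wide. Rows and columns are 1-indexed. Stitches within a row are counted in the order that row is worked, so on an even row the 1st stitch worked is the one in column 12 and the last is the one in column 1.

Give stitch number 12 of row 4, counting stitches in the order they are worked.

== STITCH ==
P

Derivation:
Row 4 uses chart row ((4-1) mod 4)+1 = 4. Row 4 is even, so WS.
Chart row 4 tiled across columns 1-12: K P K P K P K P K P K P
WS row: flip the tiled sequence (start at column 12) and apply K<->P; YO and K2TOG stay.
Row 4 as worked: K P K P K P K P K P K P
Stitch 12 in working order -> P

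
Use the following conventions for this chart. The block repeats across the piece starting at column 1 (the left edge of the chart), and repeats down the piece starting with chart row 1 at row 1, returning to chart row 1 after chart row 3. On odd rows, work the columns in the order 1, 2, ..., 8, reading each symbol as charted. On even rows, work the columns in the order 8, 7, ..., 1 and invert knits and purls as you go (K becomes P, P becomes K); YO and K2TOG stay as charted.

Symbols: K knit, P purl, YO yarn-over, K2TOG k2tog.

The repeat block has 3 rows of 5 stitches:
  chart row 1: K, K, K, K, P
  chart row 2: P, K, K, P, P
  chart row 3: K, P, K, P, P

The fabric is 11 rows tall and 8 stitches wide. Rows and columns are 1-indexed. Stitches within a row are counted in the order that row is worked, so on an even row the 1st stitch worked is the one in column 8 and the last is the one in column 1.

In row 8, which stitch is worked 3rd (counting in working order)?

Row 8 uses chart row ((8-1) mod 3)+1 = 2. Row 8 is even, so WS.
Chart row 2 tiled across columns 1-8: P K K P P P K K
WS row: flip the tiled sequence (start at column 8) and apply K<->P; YO and K2TOG stay.
Row 8 as worked: P P K K K P P K
The 3rd stitch worked is K.

Result:
K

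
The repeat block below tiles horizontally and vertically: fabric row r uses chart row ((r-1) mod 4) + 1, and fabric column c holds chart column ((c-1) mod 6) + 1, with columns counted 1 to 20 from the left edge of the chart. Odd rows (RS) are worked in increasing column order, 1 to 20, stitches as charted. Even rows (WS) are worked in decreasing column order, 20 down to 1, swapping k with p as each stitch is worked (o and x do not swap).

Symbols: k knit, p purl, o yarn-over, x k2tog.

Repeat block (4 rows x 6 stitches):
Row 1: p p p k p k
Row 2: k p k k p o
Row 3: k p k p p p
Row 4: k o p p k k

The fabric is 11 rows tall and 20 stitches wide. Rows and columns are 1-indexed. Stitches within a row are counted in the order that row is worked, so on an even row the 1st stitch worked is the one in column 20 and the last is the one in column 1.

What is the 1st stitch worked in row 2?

Result:
k

Derivation:
Row 2 uses chart row ((2-1) mod 4)+1 = 2. Row 2 is even, so WS.
Chart row 2 tiled across columns 1-20: k p k k p o k p k k p o k p k k p o k p
WS row: flip the tiled sequence (start at column 20) and apply k<->p; o and x stay.
Row 2 as worked: k p o k p p k p o k p p k p o k p p k p
Counting 1 along the worked row gives k.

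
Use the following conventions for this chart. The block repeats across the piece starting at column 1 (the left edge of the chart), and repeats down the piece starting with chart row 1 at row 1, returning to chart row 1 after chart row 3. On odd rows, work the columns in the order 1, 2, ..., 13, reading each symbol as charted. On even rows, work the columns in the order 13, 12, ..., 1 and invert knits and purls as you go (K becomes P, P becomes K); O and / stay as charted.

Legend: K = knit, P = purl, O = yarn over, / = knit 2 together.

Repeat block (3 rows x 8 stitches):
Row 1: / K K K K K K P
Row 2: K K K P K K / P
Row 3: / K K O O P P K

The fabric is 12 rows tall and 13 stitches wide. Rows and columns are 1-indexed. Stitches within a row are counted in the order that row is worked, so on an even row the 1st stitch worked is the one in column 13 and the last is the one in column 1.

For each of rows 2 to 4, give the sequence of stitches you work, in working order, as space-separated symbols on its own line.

Row 2: chart row 2, WS - tiled (columns 1-13): K K K P K K / P K K K P K; work from column 13 back to 1 with K<->P swapped.
Row 3: chart row 3, RS - tile across columns 1-13 and work as-is.
Row 4: chart row 1, WS - tiled (columns 1-13): / K K K K K K P / K K K K; work from column 13 back to 1 with K<->P swapped.

Result:
P K P P P K / P P K P P P
/ K K O O P P K / K K O O
P P P P / K P P P P P P /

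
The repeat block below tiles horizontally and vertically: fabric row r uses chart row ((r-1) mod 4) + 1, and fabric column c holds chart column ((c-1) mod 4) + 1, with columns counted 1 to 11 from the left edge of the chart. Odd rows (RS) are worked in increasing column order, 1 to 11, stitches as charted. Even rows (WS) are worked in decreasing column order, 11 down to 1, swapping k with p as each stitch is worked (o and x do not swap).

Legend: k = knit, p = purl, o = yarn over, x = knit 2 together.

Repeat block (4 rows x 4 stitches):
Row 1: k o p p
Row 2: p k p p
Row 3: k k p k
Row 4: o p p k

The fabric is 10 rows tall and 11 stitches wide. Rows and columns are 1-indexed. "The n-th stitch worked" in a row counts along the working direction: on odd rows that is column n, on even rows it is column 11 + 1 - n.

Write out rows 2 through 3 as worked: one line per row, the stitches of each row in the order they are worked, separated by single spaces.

Rows as worked:
k p k k k p k k k p k
k k p k k k p k k k p

Derivation:
Row 2: chart row 2, WS - tiled (columns 1-11): p k p p p k p p p k p; work from column 11 back to 1 with k<->p swapped.
Row 3: chart row 3, RS - tile across columns 1-11 and work as-is.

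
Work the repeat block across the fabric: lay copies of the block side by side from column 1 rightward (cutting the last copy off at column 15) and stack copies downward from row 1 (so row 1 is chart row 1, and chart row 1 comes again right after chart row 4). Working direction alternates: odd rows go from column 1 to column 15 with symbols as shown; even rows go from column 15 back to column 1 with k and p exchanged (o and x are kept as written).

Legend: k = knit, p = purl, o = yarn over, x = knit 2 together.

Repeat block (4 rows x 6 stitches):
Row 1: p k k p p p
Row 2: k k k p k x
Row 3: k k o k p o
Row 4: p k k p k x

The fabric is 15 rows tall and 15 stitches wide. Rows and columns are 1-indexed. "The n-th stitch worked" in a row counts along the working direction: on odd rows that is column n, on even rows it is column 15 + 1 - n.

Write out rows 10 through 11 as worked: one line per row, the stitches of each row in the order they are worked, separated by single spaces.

Row 10: chart row 2, WS - tiled (columns 1-15): k k k p k x k k k p k x k k k; work from column 15 back to 1 with k<->p swapped.
Row 11: chart row 3, RS - tile across columns 1-15 and work as-is.

Rows as worked:
p p p x p k p p p x p k p p p
k k o k p o k k o k p o k k o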